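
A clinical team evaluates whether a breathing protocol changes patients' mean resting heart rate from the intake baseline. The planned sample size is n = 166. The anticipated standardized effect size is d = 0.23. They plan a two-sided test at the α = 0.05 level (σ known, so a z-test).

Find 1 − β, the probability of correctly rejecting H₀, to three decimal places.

Noncentrality parameter: λ = d·√n = 0.23 × √166 = 2.9633
Critical value for a two-sided test at α = 0.05: z_{α/2} = 1.960.
Power = Φ(λ − 1.960) + Φ(−λ − 1.960) = Φ(1.003) + Φ(-4.923) = 0.8422 + 0.0000 = 0.8422.

Power ≈ 0.842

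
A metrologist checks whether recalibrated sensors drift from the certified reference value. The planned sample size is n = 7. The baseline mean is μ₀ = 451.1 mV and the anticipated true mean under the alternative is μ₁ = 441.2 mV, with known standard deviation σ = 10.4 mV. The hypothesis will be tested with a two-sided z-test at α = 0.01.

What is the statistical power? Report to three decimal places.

Power ≈ 0.477

Standardized effect: d = |μ₁ − μ₀| / σ = |441.2 − 451.1| / 10.4 = 0.9519
Noncentrality parameter: λ = d·√n = 0.9519 × √7 = 2.5186
Critical value for a two-sided test at α = 0.01: z_{α/2} = 2.576.
Power = Φ(λ − 2.576) + Φ(−λ − 2.576) = Φ(-0.057) + Φ(-5.094) = 0.4772 + 0.0000 = 0.4772.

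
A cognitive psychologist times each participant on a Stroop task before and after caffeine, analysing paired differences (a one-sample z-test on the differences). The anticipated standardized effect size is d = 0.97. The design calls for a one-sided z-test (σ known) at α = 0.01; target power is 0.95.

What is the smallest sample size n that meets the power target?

Set Φ(δ − 2.326) = 0.95; then δ − 2.326 = Φ⁻¹(0.95) = 1.645, giving δ = 3.971.
δ = d·√n ⇒ n = (δ/d)² = (3.971 / 0.97)² = 16.76.
Rounding up, n = 17.

n = 17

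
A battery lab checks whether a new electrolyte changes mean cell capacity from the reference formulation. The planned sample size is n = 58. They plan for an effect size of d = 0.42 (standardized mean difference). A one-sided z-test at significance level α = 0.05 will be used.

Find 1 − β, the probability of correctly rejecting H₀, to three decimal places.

Noncentrality parameter: δ = d·√n = 0.42 × √58 = 3.1986
One-sided α = 0.05 → critical value z_{0.05} = 1.645.
Power = Φ(δ − 1.645) = Φ(1.554) = 0.9399.

Power ≈ 0.940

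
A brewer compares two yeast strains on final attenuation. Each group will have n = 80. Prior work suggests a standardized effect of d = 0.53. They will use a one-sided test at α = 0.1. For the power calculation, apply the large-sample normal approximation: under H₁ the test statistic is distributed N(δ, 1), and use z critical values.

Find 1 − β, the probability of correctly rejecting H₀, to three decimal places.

Power ≈ 0.981

Noncentrality parameter: δ = d·√(n/2) = 0.53 × √(80/2) = 3.3520
Critical value for a one-sided test at α = 0.1: z_α = 1.282.
Power = P(Z > 1.282 − δ) = Φ(2.070) = 0.9808.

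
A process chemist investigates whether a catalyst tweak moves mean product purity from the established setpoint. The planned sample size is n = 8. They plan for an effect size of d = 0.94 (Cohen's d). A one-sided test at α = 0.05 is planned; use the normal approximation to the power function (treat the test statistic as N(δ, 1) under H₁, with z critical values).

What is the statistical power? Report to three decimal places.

Noncentrality parameter: δ = d·√n = 0.94 × √8 = 2.6587
One-sided α = 0.05 → critical value z_{0.05} = 1.645.
Power = P(Z > 1.645 − δ) = Φ(1.014) = 0.8447.

Power ≈ 0.845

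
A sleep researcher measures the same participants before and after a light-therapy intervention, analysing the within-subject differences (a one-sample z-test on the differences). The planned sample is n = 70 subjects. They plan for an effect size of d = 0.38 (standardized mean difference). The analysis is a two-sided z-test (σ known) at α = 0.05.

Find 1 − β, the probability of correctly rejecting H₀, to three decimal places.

Power ≈ 0.889

Noncentrality parameter: δ = d·√n = 0.38 × √70 = 3.1793
Two-sided α = 0.05 → critical value z_{0.025} = 1.960.
Power = Φ(δ − 1.960) + Φ(−δ − 1.960) = Φ(1.219) + Φ(-5.139) = 0.8886 + 0.0000 = 0.8886.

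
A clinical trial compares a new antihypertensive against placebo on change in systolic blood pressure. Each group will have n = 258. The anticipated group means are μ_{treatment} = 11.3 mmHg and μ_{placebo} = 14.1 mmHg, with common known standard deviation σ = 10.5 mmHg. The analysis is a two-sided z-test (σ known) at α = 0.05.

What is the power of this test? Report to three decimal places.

Standardized effect: d = |μ_{treatment} − μ_{placebo}| / σ = |11.3 − 14.1| / 10.5 = 0.2667
Noncentrality parameter: δ = d·√(n/2) = 0.2667 × √(258/2) = 3.0288
Two-sided α = 0.05 → critical value z_{0.025} = 1.960.
Power = Φ(δ − 1.960) + Φ(−δ − 1.960) = Φ(1.069) + Φ(-4.989) = 0.8574 + 0.0000 = 0.8574.

Power ≈ 0.857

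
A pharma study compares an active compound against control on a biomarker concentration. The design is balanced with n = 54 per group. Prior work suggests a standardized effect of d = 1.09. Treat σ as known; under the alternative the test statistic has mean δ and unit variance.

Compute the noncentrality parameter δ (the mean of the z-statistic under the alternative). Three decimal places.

δ ≈ 5.664

δ = d·√(n/2) = 1.09 × √(54/2) = 5.6638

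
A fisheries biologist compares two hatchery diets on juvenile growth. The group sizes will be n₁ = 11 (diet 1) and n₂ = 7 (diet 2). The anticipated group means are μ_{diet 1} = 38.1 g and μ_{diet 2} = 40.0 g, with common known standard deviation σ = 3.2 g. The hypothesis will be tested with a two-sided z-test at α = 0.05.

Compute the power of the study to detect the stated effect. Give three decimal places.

Power ≈ 0.233

Standardized effect: d = |μ_{diet 1} − μ_{diet 2}| / σ = |38.1 − 40.0| / 3.2 = 0.5937
Noncentrality parameter: δ = d / √(1/n₁ + 1/n₂) = 0.5937 / √(1/11 + 1/7) = 1.2280
Two-sided α = 0.05 → critical value z_{0.025} = 1.960.
Power = Φ(δ − 1.960) + Φ(−δ − 1.960) = Φ(-0.732) + Φ(-3.188) = 0.2321 + 0.0007 = 0.2328.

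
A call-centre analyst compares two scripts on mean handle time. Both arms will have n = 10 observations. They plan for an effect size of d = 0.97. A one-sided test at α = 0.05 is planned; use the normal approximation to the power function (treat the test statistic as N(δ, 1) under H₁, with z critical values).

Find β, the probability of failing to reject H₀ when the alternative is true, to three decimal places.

Noncentrality parameter: δ = d·√(n/2) = 0.97 × √(10/2) = 2.1690
One-sided α = 0.05 → critical value z_{0.05} = 1.645.
Power = Φ(δ − 1.645) = Φ(0.524) = 0.6999.
Type II error: β = 1 − power = 1 − 0.6999 = 0.3001.

β ≈ 0.300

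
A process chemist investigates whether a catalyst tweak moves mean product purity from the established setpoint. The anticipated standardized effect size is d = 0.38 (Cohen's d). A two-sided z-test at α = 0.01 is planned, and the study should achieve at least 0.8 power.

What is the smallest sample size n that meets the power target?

Set Φ(δ − 2.576) = 0.8; then δ − 2.576 = Φ⁻¹(0.8) = 0.842, giving δ = 3.417.
(The Φ(−δ − z_{α/2}) term is vanishingly small for δ > 0 and is dropped in the standard sample-size formula.)
δ = d·√n ⇒ n = (δ/d)² = (3.417 / 0.38)² = 80.88.
Rounding up, n = 81.

n = 81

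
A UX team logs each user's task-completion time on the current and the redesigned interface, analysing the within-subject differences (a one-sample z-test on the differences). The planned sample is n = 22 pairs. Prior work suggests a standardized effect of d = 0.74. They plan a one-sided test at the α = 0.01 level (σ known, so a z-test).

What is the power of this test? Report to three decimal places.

Noncentrality parameter: λ = d·√n = 0.74 × √22 = 3.4709
Critical value for a one-sided test at α = 0.01: z_α = 2.326.
Power = Φ(λ − 2.326) = Φ(1.145) = 0.8738.

Power ≈ 0.874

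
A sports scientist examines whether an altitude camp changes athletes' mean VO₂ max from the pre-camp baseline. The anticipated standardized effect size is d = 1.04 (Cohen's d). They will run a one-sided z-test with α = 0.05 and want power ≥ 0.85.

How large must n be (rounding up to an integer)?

n = 7

Set Φ(δ − 1.645) = 0.85; then δ − 1.645 = Φ⁻¹(0.85) = 1.036, giving δ = 2.681.
δ = d·√n ⇒ n = (δ/d)² = (2.681 / 1.04)² = 6.65.
Round up to the next whole unit.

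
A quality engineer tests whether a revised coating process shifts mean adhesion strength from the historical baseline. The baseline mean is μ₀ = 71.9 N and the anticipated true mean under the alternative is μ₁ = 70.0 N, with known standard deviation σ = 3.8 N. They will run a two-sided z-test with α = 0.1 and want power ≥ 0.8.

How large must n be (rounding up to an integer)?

n = 25

Standardized effect: d = |μ₁ − μ₀| / σ = |70.0 − 71.9| / 3.8 = 0.5000
For power 0.8 need Φ(δ − z_{0.05}) = 0.8, so δ = z_{0.05} + z_{0.20} = 1.645 + 0.842 = 2.486.
(The Φ(−δ − z_{α/2}) term is vanishingly small for δ > 0 and is dropped in the standard sample-size formula.)
δ = d·√n ⇒ n = (δ/d)² = (2.486 / 0.5000)² = 24.73.
Round up to the next whole unit.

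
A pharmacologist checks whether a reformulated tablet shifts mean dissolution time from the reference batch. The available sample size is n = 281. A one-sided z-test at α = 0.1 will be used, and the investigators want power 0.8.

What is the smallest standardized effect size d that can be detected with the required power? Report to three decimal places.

Required noncentrality: δ = z_{0.1} + z_{0.20} = 1.282 + 0.842 = 2.123.
δ = d·√n ⇒ d = δ/√n = 2.123/√281 = 0.1267.

d ≈ 0.127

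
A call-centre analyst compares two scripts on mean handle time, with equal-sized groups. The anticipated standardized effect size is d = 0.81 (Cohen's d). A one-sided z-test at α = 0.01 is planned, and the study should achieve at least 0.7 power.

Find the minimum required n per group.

n = 25 per group

Set Φ(δ − 2.326) = 0.7; then δ − 2.326 = Φ⁻¹(0.7) = 0.524, giving δ = 2.851.
δ = d·√(n/2) ⇒ n = 2(δ/d)² = 2 × (2.851 / 0.81)² = 24.77.
Rounding up, n = 25 per group.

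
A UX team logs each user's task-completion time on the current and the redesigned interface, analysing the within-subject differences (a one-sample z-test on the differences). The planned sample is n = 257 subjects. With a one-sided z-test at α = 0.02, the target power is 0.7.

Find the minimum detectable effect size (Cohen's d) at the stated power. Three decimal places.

Required noncentrality: δ = z_{0.02} + z_{0.30} = 2.054 + 0.524 = 2.578.
δ = d·√n ⇒ d = δ/√n = 2.578/√257 = 0.1608.

d ≈ 0.161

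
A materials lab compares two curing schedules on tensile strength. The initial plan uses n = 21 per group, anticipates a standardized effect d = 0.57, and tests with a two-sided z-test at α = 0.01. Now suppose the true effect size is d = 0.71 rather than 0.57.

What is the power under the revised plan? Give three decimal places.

Power ≈ 0.392

With d = 0.71: δ = d·√(n/2) = 0.71 × √(21/2) = 2.3007. Critical value z_{0.005} = 2.576.
Revised power = Φ(δ − 2.576) + Φ(−δ − 2.576) = Φ(-0.275) + Φ(-4.876) = 0.3916 + 0.0000 = 0.3916.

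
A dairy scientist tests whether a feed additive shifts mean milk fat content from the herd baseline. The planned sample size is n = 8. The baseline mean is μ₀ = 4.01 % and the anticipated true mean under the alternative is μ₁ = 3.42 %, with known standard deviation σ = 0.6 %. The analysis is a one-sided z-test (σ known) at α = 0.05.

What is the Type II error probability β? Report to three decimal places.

β ≈ 0.128

Standardized effect: d = |μ₁ − μ₀| / σ = |3.42 − 4.01| / 0.6 = 0.9833
Noncentrality parameter: δ = d·√n = 0.9833 × √8 = 2.7813
One-sided α = 0.05 → critical value z_{0.05} = 1.645.
Power = P(Z > 1.645 − δ) = Φ(1.136) = 0.8721.
Type II error: β = 1 − power = 1 − 0.8721 = 0.1279.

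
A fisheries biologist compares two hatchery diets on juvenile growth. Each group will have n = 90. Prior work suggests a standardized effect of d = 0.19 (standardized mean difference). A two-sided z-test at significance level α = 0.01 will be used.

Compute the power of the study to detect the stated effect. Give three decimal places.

Power ≈ 0.097

Noncentrality parameter: δ = d·√(n/2) = 0.19 × √(90/2) = 1.2746
Two-sided α = 0.01 → critical value z_{0.005} = 2.576.
Power = Φ(δ − 2.576) + Φ(−δ − 2.576) = Φ(-1.301) + Φ(-3.850) = 0.0966 + 0.0001 = 0.0966.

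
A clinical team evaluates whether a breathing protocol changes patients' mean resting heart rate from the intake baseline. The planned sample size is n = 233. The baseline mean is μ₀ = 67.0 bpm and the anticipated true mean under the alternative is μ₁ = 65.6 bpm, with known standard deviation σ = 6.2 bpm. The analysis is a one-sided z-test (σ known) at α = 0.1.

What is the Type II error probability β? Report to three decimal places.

Standardized effect: d = |μ₁ − μ₀| / σ = |65.6 − 67.0| / 6.2 = 0.2258
Noncentrality parameter: λ = d·√n = 0.2258 × √233 = 3.4468
Critical value for a one-sided test at α = 0.1: z_α = 1.282.
Power = P(Z > 1.282 − λ) = Φ(2.165) = 0.9848.
Type II error: β = 1 − power = 1 − 0.9848 = 0.0152.

β ≈ 0.015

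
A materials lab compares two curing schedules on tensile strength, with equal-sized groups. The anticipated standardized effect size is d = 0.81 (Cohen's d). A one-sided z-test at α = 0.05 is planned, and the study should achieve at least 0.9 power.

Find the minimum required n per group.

Set Φ(δ − 1.645) = 0.9; then δ − 1.645 = Φ⁻¹(0.9) = 1.282, giving δ = 2.926.
δ = d·√(n/2) ⇒ n = 2(δ/d)² = 2 × (2.926 / 0.81)² = 26.11.
Round up to the next whole unit.

n = 27 per group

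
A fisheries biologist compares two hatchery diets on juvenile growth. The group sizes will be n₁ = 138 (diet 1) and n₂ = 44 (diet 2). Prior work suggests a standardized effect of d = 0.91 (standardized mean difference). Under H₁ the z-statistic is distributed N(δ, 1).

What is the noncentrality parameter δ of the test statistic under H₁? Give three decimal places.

δ ≈ 5.256

δ = d / √(1/n₁ + 1/n₂) = 0.91 / √(1/138 + 1/44) = 5.2562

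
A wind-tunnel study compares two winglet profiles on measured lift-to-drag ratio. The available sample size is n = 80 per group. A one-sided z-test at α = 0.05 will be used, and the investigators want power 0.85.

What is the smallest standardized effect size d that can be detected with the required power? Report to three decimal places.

d ≈ 0.424

Need Φ(δ − 1.645) = 0.85, so δ = 1.645 + 1.036 = 2.681.
δ = d·√(n/2) ⇒ d = δ/√(n/2) = 2.681/√(80/2) = 0.4239.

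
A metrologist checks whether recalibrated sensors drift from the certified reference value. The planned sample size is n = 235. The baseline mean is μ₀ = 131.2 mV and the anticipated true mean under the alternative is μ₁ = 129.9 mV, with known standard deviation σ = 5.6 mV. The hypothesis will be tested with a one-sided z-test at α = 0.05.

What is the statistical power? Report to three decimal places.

Standardized effect: d = |μ₁ − μ₀| / σ = |129.9 − 131.2| / 5.6 = 0.2321
Noncentrality parameter: δ = d·√n = 0.2321 × √235 = 3.5587
One-sided α = 0.05 → critical value z_{0.05} = 1.645.
Power = Φ(δ − 1.645) = Φ(1.914) = 0.9722.

Power ≈ 0.972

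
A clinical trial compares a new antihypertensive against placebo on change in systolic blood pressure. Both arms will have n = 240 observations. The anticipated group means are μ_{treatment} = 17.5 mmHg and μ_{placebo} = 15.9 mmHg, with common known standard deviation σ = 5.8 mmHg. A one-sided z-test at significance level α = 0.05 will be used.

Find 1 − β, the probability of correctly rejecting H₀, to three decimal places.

Power ≈ 0.916

Standardized effect: d = |μ_{treatment} − μ_{placebo}| / σ = |17.5 − 15.9| / 5.8 = 0.2759
Noncentrality parameter: δ = d·√(n/2) = 0.2759 × √(240/2) = 3.0219
One-sided α = 0.05 → critical value z_{0.05} = 1.645.
Power = Φ(δ − 1.645) = Φ(1.377) = 0.9158.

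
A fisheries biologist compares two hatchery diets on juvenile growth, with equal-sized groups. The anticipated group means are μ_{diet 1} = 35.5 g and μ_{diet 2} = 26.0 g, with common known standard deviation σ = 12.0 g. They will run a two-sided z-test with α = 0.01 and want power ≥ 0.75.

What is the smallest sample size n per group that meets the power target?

Standardized effect: d = |μ_{diet 1} − μ_{diet 2}| / σ = |35.5 − 26.0| / 12.0 = 0.7917
For power 0.75 need Φ(δ − z_{0.005}) = 0.75, so δ = z_{0.005} + z_{0.25} = 2.576 + 0.674 = 3.250.
(The Φ(−δ − z_{α/2}) term is vanishingly small for δ > 0 and is dropped in the standard sample-size formula.)
δ = d·√(n/2) ⇒ n = 2(δ/d)² = 2 × (3.250 / 0.7917)² = 33.71.
Round up to the next whole unit.

n = 34 per group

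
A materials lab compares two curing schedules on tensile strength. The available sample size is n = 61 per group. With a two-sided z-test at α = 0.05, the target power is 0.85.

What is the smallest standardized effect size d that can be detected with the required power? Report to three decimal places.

d ≈ 0.543

Required noncentrality: δ = z_{0.025} + z_{0.15} = 1.960 + 1.036 = 2.996.
(The second rejection-region term Φ(−δ − z_{α/2}) is negligible and dropped.)
δ = d·√(n/2) ⇒ d = δ/√(n/2) = 2.996/√(61/2) = 0.5426.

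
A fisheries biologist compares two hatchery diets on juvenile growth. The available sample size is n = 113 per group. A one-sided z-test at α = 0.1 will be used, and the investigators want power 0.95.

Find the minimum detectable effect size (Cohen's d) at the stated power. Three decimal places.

Need Φ(δ − 1.282) = 0.95, so δ = 1.282 + 1.645 = 2.926.
δ = d·√(n/2) ⇒ d = δ/√(n/2) = 2.926/√(113/2) = 0.3893.

d ≈ 0.389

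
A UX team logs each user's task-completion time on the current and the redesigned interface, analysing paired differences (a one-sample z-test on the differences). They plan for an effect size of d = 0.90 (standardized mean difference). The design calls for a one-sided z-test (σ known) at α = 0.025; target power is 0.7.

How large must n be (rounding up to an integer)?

Set Φ(δ − 1.960) = 0.7; then δ − 1.960 = Φ⁻¹(0.7) = 0.524, giving δ = 2.484.
δ = d·√n ⇒ n = (δ/d)² = (2.484 / 0.90)² = 7.62.
Rounding up, n = 8.

n = 8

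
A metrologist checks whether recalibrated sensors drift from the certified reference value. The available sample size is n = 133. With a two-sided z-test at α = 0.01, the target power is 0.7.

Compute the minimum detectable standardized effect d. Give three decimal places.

d ≈ 0.269

Required noncentrality: δ = z_{0.005} + z_{0.30} = 2.576 + 0.524 = 3.100.
(The second rejection-region term Φ(−δ − z_{α/2}) is negligible and dropped.)
δ = d·√n ⇒ d = δ/√n = 3.100/√133 = 0.2688.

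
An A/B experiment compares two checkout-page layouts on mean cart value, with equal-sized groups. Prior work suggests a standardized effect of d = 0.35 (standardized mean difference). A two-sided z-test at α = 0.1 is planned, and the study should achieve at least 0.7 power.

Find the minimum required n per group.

n = 77 per group

For power 0.7 need Φ(δ − z_{0.05}) = 0.7, so δ = z_{0.05} + z_{0.30} = 1.645 + 0.524 = 2.169.
(Ignoring the negligible lower-tail rejection probability gives the usual closed-form inversion.)
δ = d·√(n/2) ⇒ n = 2(δ/d)² = 2 × (2.169 / 0.35)² = 76.83.
Round up to the next whole unit.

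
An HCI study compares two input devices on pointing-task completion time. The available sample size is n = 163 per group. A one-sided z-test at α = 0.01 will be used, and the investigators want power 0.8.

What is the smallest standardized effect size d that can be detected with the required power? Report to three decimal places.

d ≈ 0.351

Required noncentrality: δ = z_{0.01} + z_{0.20} = 2.326 + 0.842 = 3.168.
δ = d·√(n/2) ⇒ d = δ/√(n/2) = 3.168/√(163/2) = 0.3509.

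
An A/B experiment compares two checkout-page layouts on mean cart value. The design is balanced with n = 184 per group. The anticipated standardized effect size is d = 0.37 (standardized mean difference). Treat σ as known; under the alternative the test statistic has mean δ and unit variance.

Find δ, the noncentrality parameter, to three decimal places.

δ ≈ 3.549

The noncentrality parameter scales effect size by the design's sample-size factor: δ = d·√(n/2) = 0.37 × √(184/2) = 3.5489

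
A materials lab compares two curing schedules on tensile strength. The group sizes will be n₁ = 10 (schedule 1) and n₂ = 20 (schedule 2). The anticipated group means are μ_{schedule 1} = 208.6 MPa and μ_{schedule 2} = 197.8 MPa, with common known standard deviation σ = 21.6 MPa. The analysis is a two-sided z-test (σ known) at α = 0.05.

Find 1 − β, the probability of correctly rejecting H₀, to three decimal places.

Power ≈ 0.252

Standardized effect: d = |μ_{schedule 1} − μ_{schedule 2}| / σ = |208.6 − 197.8| / 21.6 = 0.5000
Noncentrality parameter: λ = d / √(1/n₁ + 1/n₂) = 0.5000 / √(1/10 + 1/20) = 1.2910
Two-sided α = 0.05 → critical value z_{0.025} = 1.960.
Power = Φ(λ − 1.960) + Φ(−λ − 1.960) = Φ(-0.669) + Φ(-3.251) = 0.2518 + 0.0006 = 0.2523.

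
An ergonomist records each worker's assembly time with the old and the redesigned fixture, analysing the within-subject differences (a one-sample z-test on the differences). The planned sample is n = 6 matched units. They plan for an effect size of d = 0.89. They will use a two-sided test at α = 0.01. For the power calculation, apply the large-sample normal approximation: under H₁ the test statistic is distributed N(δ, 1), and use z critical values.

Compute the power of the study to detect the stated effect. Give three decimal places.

Noncentrality parameter: δ = d·√n = 0.89 × √6 = 2.1800
Two-sided α = 0.01 → critical value z_{0.005} = 2.576.
Power = Φ(δ − 2.576) + Φ(−δ − 2.576) = Φ(-0.396) + Φ(-4.756) = 0.3461 + 0.0000 = 0.3461.

Power ≈ 0.346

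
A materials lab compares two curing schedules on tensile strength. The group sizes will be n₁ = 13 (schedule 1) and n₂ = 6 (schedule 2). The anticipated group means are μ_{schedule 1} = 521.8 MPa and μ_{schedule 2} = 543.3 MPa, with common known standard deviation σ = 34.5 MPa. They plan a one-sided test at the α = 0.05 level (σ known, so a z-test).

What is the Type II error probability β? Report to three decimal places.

β ≈ 0.649

Standardized effect: d = |μ_{schedule 1} − μ_{schedule 2}| / σ = |521.8 − 543.3| / 34.5 = 0.6232
Noncentrality parameter: δ = d / √(1/n₁ + 1/n₂) = 0.6232 / √(1/13 + 1/6) = 1.2627
One-sided α = 0.05 → critical value z_{0.05} = 1.645.
Power = P(Z > 1.645 − δ) = Φ(-0.382) = 0.3512.
Type II error: β = 1 − power = 1 − 0.3512 = 0.6488.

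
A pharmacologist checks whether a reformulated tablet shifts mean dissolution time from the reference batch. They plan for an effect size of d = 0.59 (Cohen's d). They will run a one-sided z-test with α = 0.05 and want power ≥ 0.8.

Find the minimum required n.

Set Φ(δ − 1.645) = 0.8; then δ − 1.645 = Φ⁻¹(0.8) = 0.842, giving δ = 2.486.
δ = d·√n ⇒ n = (δ/d)² = (2.486 / 0.59)² = 17.76.
Rounding up, n = 18.

n = 18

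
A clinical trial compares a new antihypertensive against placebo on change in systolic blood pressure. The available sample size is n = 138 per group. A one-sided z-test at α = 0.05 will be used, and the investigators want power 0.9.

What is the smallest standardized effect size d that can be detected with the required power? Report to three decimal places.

d ≈ 0.352

Required noncentrality: δ = z_{0.05} + z_{0.10} = 1.645 + 1.282 = 2.926.
δ = d·√(n/2) ⇒ d = δ/√(n/2) = 2.926/√(138/2) = 0.3523.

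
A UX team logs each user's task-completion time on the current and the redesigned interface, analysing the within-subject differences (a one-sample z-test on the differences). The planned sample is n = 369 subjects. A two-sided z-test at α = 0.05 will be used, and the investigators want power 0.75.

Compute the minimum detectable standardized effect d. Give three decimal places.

Need Φ(δ − 1.960) = 0.75, so δ = 1.960 + 0.674 = 2.634.
(The second rejection-region term Φ(−δ − z_{α/2}) is negligible and dropped.)
δ = d·√n ⇒ d = δ/√n = 2.634/√369 = 0.1371.

d ≈ 0.137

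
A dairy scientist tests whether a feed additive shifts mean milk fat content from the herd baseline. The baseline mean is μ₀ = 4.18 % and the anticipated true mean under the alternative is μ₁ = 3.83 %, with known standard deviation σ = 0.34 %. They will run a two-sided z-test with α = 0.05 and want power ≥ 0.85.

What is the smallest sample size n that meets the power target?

n = 9

Standardized effect: d = |μ₁ − μ₀| / σ = |3.83 − 4.18| / 0.34 = 1.0294
For power 0.85 need Φ(δ − z_{0.025}) = 0.85, so δ = z_{0.025} + z_{0.15} = 1.960 + 1.036 = 2.996.
(For δ > 0 the lower-tail rejection region contributes negligibly to power, so the one-term inversion is standard.)
δ = d·√n ⇒ n = (δ/d)² = (2.996 / 1.0294)² = 8.47.
Round up to the next whole unit.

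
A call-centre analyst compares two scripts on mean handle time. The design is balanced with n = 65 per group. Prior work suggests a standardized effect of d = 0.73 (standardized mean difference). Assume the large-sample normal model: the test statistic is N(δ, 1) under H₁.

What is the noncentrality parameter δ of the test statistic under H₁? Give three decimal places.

δ = d·√(n/2) = 0.73 × √(65/2) = 4.1616

δ ≈ 4.162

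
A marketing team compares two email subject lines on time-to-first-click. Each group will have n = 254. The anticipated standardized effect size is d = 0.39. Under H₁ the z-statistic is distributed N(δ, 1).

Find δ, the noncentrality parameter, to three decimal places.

The noncentrality parameter scales effect size by the design's sample-size factor: δ = d·√(n/2) = 0.39 × √(254/2) = 4.3951

δ ≈ 4.395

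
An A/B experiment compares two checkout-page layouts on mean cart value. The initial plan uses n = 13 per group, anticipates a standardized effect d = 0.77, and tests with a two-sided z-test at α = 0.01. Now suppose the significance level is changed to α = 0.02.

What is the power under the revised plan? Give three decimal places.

Power ≈ 0.358

δ = d·√(n/2) = 0.77 × √(13/2) = 1.9631 (unchanged). New critical value: z_{0.01} = 2.326.
Revised power = Φ(δ − 2.326) + Φ(−δ − 2.326) = Φ(-0.363) + Φ(-4.289) = 0.3582 + 0.0000 = 0.3582.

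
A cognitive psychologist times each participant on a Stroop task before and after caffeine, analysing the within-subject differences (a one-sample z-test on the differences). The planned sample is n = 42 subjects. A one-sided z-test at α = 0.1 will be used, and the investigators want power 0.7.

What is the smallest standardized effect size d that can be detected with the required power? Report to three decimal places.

Need Φ(δ − 1.282) = 0.7, so δ = 1.282 + 0.524 = 1.806.
δ = d·√n ⇒ d = δ/√n = 1.806/√42 = 0.2787.

d ≈ 0.279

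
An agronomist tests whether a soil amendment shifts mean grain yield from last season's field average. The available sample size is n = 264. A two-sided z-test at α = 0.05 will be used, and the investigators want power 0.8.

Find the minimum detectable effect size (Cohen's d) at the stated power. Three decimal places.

d ≈ 0.172

Need Φ(δ − 1.960) = 0.8, so δ = 1.960 + 0.842 = 2.802.
(Lower-tail contribution to power is negligible for δ > 0.)
δ = d·√n ⇒ d = δ/√n = 2.802/√264 = 0.1724.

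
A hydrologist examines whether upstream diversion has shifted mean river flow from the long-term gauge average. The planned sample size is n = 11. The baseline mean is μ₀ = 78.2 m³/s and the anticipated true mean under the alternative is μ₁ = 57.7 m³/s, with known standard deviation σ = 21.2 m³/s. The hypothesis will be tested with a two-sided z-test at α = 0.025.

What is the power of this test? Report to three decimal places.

Standardized effect: d = |μ₁ − μ₀| / σ = |57.7 − 78.2| / 21.2 = 0.9670
Noncentrality parameter: δ = d·√n = 0.9670 × √11 = 3.2071
Critical value for a two-sided test at α = 0.025: z_{α/2} = 2.241.
Power = Φ(δ − 2.241) + Φ(−δ − 2.241) = Φ(0.966) + Φ(-5.449) = 0.8329 + 0.0000 = 0.8329.

Power ≈ 0.833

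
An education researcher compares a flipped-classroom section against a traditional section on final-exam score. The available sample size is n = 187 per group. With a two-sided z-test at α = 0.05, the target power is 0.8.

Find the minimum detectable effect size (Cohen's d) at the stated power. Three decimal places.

d ≈ 0.290

Need Φ(δ − 1.960) = 0.8, so δ = 1.960 + 0.842 = 2.802.
(The second rejection-region term Φ(−δ − z_{α/2}) is negligible and dropped.)
δ = d·√(n/2) ⇒ d = δ/√(n/2) = 2.802/√(187/2) = 0.2897.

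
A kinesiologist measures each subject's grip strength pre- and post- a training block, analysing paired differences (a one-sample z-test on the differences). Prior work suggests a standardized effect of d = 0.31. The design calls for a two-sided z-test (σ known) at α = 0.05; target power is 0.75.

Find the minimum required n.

Set Φ(δ − 1.960) = 0.75; then δ − 1.960 = Φ⁻¹(0.75) = 0.674, giving δ = 2.634.
(For δ > 0 the lower-tail rejection region contributes negligibly to power, so the one-term inversion is standard.)
δ = d·√n ⇒ n = (δ/d)² = (2.634 / 0.31)² = 72.22.
Rounding up, n = 73.

n = 73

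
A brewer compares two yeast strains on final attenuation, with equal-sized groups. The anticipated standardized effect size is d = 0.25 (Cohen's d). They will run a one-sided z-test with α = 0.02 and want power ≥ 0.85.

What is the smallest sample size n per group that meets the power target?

Set Φ(δ − 2.054) = 0.85; then δ − 2.054 = Φ⁻¹(0.85) = 1.036, giving δ = 3.090.
δ = d·√(n/2) ⇒ n = 2(δ/d)² = 2 × (3.090 / 0.25)² = 305.58.
Rounding up, n = 306 per group.

n = 306 per group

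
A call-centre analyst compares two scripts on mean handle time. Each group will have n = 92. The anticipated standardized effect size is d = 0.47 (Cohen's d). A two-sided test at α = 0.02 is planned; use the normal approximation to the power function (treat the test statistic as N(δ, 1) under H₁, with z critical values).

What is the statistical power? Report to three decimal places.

Power ≈ 0.805

Noncentrality parameter: δ = d·√(n/2) = 0.47 × √(92/2) = 3.1877
Critical value for a two-sided test at α = 0.02: z_{α/2} = 2.326.
Power = Φ(δ − 2.326) + Φ(−δ − 2.326) = Φ(0.861) + Φ(-5.514) = 0.8055 + 0.0000 = 0.8055.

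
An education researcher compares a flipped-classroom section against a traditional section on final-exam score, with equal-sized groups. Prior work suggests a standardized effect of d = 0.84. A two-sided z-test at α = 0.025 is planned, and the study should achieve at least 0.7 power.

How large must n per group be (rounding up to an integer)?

n = 22 per group

For power 0.7 need Φ(δ − z_{0.0125}) = 0.7, so δ = z_{0.0125} + z_{0.30} = 2.241 + 0.524 = 2.766.
(For δ > 0 the lower-tail rejection region contributes negligibly to power, so the one-term inversion is standard.)
δ = d·√(n/2) ⇒ n = 2(δ/d)² = 2 × (2.766 / 0.84)² = 21.68.
Rounding up, n = 22 per group.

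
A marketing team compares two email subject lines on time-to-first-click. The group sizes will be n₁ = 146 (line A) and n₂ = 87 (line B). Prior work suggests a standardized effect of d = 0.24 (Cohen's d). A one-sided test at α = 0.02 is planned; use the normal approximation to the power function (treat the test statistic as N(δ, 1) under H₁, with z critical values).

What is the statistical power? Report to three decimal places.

Power ≈ 0.389

Noncentrality parameter: δ = d / √(1/n₁ + 1/n₂) = 0.24 / √(1/146 + 1/87) = 1.7720
Critical value for a one-sided test at α = 0.02: z_α = 2.054.
Power = P(Z > 2.054 − δ) = Φ(-0.282) = 0.3891.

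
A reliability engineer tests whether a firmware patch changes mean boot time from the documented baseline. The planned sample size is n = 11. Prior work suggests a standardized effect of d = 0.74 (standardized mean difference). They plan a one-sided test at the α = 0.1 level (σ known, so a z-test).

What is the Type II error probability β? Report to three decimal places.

Noncentrality parameter: δ = d·√n = 0.74 × √11 = 2.4543
One-sided α = 0.1 → critical value z_{0.1} = 1.282.
Power = Φ(δ − 1.282) = Φ(1.173) = 0.8796.
Type II error: β = 1 − power = 1 − 0.8796 = 0.1204.

β ≈ 0.120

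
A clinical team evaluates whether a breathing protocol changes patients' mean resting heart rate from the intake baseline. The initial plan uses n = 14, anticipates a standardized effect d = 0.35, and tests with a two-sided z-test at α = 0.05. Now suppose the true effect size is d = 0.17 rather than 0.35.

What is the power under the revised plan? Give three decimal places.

With d = 0.17: δ = d·√n = 0.17 × √14 = 0.6361. Critical value z_{0.025} = 1.960.
Revised power = Φ(δ − 1.960) + Φ(−δ − 1.960) = Φ(-1.324) + Φ(-2.596) = 0.0928 + 0.0047 = 0.0975.

Power ≈ 0.097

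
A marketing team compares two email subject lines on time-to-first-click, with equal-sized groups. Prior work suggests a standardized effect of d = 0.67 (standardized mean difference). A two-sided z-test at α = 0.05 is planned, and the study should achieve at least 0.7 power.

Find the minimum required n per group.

Set Φ(δ − 1.960) = 0.7; then δ − 1.960 = Φ⁻¹(0.7) = 0.524, giving δ = 2.484.
(Ignoring the negligible lower-tail rejection probability gives the usual closed-form inversion.)
δ = d·√(n/2) ⇒ n = 2(δ/d)² = 2 × (2.484 / 0.67)² = 27.50.
Round up to the next whole unit.

n = 28 per group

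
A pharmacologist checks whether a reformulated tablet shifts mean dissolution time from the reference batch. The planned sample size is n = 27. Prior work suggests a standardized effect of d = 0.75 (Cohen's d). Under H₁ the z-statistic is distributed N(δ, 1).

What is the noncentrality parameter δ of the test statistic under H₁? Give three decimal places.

δ = d·√n = 0.75 × √27 = 3.8971

δ ≈ 3.897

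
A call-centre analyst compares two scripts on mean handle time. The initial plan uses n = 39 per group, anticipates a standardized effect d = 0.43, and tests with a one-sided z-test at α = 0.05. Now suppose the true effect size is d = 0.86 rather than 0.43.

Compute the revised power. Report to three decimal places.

With d = 0.86: δ = d·√(n/2) = 0.86 × √(39/2) = 3.7977. Critical value z_{0.05} = 1.645.
Revised power = Φ(δ − 1.645) = Φ(2.153) = 0.9843.

Power ≈ 0.984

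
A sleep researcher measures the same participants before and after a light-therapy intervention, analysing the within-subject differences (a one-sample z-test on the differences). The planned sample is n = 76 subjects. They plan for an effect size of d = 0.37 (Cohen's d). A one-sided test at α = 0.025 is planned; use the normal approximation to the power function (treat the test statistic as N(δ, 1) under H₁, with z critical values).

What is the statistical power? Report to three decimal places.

Noncentrality parameter: δ = d·√n = 0.37 × √76 = 3.2256
One-sided α = 0.025 → critical value z_{0.025} = 1.960.
Power = Φ(δ − 1.960) = Φ(1.266) = 0.8972.

Power ≈ 0.897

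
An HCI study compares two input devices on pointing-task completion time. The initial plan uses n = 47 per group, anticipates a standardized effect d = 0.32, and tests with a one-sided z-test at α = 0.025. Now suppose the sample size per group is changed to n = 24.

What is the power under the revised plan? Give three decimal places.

Power ≈ 0.197

With n = 24 per group: δ = d·√(n/2) = 0.32 × √(24/2) = 1.1085. Critical value z_{0.025} = 1.960.
Revised power = P(Z > 1.960 − δ) = Φ(-0.851) = 0.1973.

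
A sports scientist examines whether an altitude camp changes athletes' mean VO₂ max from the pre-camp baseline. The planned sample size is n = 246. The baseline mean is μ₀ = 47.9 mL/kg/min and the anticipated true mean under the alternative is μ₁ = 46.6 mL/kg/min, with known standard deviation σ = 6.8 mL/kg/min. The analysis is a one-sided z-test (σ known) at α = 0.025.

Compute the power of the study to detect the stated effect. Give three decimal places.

Power ≈ 0.850

Standardized effect: d = |μ₁ − μ₀| / σ = |46.6 − 47.9| / 6.8 = 0.1912
Noncentrality parameter: δ = d·√n = 0.1912 × √246 = 2.9985
One-sided α = 0.025 → critical value z_{0.025} = 1.960.
Power = P(Z > 1.960 − δ) = Φ(1.039) = 0.8505.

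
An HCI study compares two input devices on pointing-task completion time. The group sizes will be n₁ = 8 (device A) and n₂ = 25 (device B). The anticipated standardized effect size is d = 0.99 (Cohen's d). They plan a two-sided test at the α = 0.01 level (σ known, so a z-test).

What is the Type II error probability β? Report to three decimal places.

Noncentrality parameter: δ = d / √(1/n₁ + 1/n₂) = 0.99 / √(1/8 + 1/25) = 2.4372
Two-sided α = 0.01 → critical value z_{0.005} = 2.576.
Power = Φ(δ − 2.576) + Φ(−δ − 2.576) = Φ(-0.139) + Φ(-5.013) = 0.4449 + 0.0000 = 0.4449.
Type II error: β = 1 − power = 1 − 0.4449 = 0.5551.

β ≈ 0.555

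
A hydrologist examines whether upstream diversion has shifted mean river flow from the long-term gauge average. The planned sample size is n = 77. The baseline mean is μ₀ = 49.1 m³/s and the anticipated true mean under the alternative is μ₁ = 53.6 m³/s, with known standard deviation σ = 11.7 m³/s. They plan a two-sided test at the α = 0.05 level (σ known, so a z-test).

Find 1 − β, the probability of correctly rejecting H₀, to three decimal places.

Standardized effect: d = |μ₁ − μ₀| / σ = |53.6 − 49.1| / 11.7 = 0.3846
Noncentrality parameter: δ = d·√n = 0.3846 × √77 = 3.3750
Two-sided α = 0.05 → critical value z_{0.025} = 1.960.
Power = Φ(δ − 1.960) + Φ(−δ − 1.960) = Φ(1.415) + Φ(-5.335) = 0.9215 + 0.0000 = 0.9215.

Power ≈ 0.921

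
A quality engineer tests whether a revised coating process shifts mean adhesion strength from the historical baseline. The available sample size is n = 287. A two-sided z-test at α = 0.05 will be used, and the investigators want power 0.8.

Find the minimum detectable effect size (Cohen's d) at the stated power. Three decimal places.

Required noncentrality: δ = z_{0.025} + z_{0.20} = 1.960 + 0.842 = 2.802.
(The second rejection-region term Φ(−δ − z_{α/2}) is negligible and dropped.)
δ = d·√n ⇒ d = δ/√n = 2.802/√287 = 0.1654.

d ≈ 0.165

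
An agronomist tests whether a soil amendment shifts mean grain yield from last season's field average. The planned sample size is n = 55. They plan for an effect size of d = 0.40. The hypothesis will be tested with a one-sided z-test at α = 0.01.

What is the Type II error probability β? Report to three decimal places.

β ≈ 0.261

Noncentrality parameter: δ = d·√n = 0.40 × √55 = 2.9665
One-sided α = 0.01 → critical value z_{0.01} = 2.326.
Power = P(Z > 2.326 − δ) = Φ(0.640) = 0.7390.
Type II error: β = 1 − power = 1 − 0.7390 = 0.2610.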